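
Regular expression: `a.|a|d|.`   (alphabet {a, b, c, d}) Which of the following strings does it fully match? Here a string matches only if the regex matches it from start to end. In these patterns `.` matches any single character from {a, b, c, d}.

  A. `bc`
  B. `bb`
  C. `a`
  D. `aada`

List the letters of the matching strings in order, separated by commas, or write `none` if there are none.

A → no match
B → no match
C → match
D → no match

C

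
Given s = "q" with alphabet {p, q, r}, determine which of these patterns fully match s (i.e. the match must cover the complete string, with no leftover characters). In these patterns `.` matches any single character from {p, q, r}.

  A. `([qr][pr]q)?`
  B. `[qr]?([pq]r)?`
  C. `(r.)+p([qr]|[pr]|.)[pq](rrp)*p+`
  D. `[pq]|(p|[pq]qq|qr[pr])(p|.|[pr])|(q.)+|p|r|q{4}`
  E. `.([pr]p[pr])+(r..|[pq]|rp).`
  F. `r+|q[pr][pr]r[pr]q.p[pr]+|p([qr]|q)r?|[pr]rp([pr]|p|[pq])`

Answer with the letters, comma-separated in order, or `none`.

A → no match
B → match
C → no match — must start with "r"
D → match
E → no match
F → no match

B, D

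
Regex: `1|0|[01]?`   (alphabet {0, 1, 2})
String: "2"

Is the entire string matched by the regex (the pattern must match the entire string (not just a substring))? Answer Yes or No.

No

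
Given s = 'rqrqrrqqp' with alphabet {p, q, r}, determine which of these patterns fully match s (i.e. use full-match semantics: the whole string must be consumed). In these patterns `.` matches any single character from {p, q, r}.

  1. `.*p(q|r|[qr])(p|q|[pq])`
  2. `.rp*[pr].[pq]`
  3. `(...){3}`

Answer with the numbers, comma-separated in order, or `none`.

3

1 → no match
2 → no match
3 → match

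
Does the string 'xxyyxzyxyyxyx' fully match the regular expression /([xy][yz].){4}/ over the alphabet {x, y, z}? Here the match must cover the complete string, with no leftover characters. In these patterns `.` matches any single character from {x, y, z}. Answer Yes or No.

No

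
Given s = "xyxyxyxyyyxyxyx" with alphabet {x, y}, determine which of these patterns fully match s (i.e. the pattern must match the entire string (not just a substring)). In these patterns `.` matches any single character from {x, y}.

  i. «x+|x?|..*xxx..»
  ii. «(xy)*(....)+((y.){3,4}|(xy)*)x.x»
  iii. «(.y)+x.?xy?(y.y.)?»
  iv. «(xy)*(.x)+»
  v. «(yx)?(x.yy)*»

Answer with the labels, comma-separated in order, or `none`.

i → no match
ii → match
iii → match
iv → no match
v → no match

ii, iii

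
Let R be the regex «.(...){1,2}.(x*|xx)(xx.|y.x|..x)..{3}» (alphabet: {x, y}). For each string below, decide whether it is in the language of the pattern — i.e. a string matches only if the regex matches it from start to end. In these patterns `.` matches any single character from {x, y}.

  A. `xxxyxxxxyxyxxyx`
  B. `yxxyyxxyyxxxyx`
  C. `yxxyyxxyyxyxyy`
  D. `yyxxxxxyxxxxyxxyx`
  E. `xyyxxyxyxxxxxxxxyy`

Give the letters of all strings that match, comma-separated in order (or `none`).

B, C, D, E

A → no match
B → match
C → match
D → match
E → match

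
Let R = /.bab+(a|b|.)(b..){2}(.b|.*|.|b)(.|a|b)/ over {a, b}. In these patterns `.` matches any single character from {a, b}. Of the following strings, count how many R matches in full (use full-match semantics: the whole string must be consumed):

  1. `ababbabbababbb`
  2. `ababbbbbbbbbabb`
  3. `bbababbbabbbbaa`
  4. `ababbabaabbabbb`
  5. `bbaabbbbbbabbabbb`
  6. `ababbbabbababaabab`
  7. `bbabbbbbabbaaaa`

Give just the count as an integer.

5

1 → match
2 → match
3 → no match
4 → match
5 → no match
6 → match
7 → match
Total matched: 5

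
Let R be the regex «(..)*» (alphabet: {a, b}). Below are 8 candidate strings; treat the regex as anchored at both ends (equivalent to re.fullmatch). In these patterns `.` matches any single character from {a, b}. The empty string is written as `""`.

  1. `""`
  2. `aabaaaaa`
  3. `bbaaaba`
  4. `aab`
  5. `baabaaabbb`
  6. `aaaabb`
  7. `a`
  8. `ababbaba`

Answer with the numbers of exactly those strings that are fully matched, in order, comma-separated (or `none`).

1, 2, 5, 6, 8

1 → match
2 → match
3 → no match
4 → no match
5 → match
6 → match
7 → no match
8 → match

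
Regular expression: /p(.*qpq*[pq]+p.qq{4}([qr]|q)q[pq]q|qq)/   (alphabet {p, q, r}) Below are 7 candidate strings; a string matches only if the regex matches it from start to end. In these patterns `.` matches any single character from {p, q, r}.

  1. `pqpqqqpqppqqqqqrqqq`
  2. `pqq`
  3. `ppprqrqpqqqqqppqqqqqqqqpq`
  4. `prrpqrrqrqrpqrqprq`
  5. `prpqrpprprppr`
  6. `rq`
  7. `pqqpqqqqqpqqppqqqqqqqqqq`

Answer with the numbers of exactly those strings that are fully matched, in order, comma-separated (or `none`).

1 → match
2. `pqq` → match
3 → match
4 → no match
5 → no match
6. `rq` → no match — must start with `p`
7 → match

1, 2, 3, 7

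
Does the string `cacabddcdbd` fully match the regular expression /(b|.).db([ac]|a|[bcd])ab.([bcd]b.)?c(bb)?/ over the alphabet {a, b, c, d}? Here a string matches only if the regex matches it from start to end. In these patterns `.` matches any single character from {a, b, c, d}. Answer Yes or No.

No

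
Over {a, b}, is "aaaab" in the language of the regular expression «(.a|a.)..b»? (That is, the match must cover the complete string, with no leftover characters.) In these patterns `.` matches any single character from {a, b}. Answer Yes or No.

Yes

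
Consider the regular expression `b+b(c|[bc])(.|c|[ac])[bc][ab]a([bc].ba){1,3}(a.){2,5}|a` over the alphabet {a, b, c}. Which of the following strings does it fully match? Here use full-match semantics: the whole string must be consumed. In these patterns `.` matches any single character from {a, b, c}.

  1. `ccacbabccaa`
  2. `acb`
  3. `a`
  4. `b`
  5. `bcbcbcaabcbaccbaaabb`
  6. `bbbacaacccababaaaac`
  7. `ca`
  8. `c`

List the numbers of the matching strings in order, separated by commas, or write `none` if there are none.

3

1 → no match
2 → no match
3 → match
4 → no match
5 → no match
6 → no match
7 → no match
8 → no match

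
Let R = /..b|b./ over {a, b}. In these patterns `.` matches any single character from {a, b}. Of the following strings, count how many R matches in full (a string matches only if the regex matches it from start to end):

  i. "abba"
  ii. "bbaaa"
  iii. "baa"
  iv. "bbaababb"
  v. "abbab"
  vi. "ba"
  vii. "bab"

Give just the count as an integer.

2

i. "abba" → no match
ii. "bbaaa" → no match
iii. "baa" → no match
iv. "bbaababb" → no match
v. "abbab" → no match
vi. "ba" → match
vii. "bab" → match
Total matched: 2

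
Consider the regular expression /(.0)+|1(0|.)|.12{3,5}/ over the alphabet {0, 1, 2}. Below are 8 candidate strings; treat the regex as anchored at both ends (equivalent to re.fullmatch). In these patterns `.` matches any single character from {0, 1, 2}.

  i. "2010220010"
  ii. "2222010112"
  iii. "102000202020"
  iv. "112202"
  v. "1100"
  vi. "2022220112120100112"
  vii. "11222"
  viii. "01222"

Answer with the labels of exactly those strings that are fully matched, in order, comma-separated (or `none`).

i. "2010220010" → no match
ii. "2222010112" → no match
iii. "102000202020" → match
iv. "112202" → no match
v. "1100" → no match
vi → no match
vii. "11222" → match
viii. "01222" → match

iii, vii, viii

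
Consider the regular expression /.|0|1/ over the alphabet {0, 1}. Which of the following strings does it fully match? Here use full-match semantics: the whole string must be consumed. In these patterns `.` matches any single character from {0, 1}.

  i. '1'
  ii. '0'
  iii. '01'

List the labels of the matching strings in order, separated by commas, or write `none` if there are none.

i → match
ii → match
iii → no match

i, ii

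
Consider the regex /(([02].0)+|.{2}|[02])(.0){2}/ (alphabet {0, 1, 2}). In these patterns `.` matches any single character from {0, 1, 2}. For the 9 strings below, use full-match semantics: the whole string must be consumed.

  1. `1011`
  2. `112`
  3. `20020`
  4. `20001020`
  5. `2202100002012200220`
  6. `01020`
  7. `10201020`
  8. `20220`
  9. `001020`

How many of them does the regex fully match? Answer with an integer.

1. `1011` → no match — must end with `0`
2. `112` → no match — must end with `0`
3. `20020` → match
4. `20001020` → no match
5 → no match
6. `01020` → match
7. `10201020` → no match
8. `20220` → no match
9. `001020` → match
Total matched: 3

3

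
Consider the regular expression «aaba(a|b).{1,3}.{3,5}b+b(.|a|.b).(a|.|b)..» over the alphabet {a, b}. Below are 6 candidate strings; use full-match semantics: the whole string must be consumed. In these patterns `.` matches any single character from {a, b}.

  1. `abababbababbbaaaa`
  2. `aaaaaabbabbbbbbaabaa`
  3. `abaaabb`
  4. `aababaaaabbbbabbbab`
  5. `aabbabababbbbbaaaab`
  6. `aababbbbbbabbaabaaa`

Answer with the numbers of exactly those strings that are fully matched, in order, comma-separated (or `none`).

1 → no match — must start with `aaba`
2 → no match — must start with `aaba`
3. `abaaabb` → no match — must start with `aaba`
4 → match
5 → no match — must start with `aaba`
6 → no match

4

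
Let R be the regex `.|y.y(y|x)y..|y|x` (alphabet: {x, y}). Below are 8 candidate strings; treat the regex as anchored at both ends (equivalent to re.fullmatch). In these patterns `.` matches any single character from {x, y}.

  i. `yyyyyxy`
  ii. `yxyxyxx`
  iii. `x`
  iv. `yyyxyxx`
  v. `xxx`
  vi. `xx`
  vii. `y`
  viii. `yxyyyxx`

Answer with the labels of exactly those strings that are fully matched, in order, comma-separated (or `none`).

i → match
ii → match
iii → match
iv → match
v → no match
vi → no match
vii → match
viii → match

i, ii, iii, iv, vii, viii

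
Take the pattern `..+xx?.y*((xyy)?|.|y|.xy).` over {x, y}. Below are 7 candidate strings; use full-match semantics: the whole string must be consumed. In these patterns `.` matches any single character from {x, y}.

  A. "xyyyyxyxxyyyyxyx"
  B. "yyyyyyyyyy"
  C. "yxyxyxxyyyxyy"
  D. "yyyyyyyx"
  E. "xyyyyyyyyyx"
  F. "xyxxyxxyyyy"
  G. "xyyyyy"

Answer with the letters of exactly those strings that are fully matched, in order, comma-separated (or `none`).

A, C, F

A → match
B → no match
C → match
D → no match
E → no match
F → match
G → no match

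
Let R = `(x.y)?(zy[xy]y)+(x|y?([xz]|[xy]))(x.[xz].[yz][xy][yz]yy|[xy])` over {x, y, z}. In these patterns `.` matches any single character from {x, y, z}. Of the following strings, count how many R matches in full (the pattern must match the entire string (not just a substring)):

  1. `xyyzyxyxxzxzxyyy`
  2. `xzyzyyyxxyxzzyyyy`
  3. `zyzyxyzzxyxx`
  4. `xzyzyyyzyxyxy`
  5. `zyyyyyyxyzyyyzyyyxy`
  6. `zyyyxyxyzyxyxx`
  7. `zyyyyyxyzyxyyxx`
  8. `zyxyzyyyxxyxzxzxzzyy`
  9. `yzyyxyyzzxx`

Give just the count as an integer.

1 → no match
2 → match
3 → no match
4 → match
5 → no match
6 → no match
7 → no match
8 → no match
9 → no match
Total matched: 2

2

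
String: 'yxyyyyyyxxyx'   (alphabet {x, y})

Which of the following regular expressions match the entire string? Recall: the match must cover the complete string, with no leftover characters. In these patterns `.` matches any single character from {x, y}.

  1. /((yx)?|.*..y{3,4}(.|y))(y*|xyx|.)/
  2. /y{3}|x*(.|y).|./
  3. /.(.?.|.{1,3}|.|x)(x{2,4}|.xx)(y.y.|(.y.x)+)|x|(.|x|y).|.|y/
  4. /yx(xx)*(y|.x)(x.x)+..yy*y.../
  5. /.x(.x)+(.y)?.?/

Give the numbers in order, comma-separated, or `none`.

1 → match
2 → no match
3 → no match
4 → no match
5 → no match

1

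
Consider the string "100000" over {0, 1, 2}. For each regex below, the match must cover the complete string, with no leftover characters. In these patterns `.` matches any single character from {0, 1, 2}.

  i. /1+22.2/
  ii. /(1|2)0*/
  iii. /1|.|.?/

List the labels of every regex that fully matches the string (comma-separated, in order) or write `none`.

ii

i → no match — must end with "2"
ii → match
iii → no match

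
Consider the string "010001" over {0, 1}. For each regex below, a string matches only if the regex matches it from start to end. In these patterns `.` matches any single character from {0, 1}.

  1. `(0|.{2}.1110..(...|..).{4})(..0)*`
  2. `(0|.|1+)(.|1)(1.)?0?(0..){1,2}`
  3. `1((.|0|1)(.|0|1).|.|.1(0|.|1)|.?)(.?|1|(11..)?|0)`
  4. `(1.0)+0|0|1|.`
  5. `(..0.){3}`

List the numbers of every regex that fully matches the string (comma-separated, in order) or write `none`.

2

1 → no match
2 → match
3 → no match — must start with "1"
4 → no match
5 → no match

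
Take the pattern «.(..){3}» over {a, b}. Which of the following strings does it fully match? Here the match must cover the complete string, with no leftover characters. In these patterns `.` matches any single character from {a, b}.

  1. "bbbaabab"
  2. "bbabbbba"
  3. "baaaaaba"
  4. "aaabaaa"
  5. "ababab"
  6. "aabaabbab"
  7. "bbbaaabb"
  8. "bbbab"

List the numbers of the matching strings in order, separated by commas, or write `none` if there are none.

1 → no match
2 → no match
3 → no match
4 → match
5 → no match
6 → no match
7 → no match
8 → no match

4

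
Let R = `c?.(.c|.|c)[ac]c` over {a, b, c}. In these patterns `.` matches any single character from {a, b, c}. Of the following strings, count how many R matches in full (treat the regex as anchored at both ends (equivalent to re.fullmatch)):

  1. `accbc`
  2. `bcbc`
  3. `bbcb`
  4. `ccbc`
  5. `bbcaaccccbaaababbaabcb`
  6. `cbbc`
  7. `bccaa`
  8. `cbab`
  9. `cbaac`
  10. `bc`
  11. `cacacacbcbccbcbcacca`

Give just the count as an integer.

1

1 → no match
2 → no match
3 → no match — must end with `c`
4 → no match
5 → no match — must end with `c`
6 → no match
7 → no match — must end with `c`
8 → no match — must end with `c`
9 → match
10 → no match
11 → no match — must end with `c`
Total matched: 1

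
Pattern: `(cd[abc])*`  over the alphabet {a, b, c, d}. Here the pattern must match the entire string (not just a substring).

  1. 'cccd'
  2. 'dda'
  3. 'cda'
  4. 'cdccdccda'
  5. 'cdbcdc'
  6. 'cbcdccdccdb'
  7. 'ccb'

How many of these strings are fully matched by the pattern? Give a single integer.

3

1. 'cccd' → no match
2. 'dda' → no match
3. 'cda' → match
4. 'cdccdccda' → match
5. 'cdbcdc' → match
6. 'cbcdccdccdb' → no match
7. 'ccb' → no match
Total matched: 3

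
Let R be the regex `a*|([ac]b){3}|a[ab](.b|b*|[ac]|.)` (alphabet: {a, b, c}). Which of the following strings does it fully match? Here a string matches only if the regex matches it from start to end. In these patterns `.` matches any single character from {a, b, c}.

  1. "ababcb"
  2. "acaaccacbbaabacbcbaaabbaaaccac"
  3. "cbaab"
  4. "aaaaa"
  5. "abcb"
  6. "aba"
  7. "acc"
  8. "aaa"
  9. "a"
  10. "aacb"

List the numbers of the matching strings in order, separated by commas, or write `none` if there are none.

1 → match
2 → no match
3 → no match
4 → match
5 → match
6 → match
7 → no match
8 → match
9 → match
10 → match

1, 4, 5, 6, 8, 9, 10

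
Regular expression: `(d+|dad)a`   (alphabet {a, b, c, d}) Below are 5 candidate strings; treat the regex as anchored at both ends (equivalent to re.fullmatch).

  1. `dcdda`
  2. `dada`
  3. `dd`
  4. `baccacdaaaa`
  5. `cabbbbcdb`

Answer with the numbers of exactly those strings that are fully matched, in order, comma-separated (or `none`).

2

1. `dcdda` → no match
2. `dada` → match
3. `dd` → no match — must end with `a`
4. `baccacdaaaa` → no match
5. `cabbbbcdb` → no match — must end with `a`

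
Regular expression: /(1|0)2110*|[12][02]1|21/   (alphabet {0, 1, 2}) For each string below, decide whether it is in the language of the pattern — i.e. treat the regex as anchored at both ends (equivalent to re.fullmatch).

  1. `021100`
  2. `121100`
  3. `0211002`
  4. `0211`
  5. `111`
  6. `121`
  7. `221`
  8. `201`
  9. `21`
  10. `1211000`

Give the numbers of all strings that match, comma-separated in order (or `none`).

1, 2, 4, 6, 7, 8, 9, 10

1 → match
2 → match
3 → no match
4 → match
5 → no match
6 → match
7 → match
8 → match
9 → match
10 → match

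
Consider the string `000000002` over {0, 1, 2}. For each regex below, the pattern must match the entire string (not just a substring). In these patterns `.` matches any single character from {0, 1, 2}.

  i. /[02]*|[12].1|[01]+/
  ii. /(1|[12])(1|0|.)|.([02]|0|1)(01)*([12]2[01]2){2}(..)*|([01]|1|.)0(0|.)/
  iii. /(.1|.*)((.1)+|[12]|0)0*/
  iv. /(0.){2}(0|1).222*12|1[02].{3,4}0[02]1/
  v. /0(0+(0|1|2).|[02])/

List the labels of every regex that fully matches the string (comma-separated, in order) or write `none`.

i → match
ii → no match
iii → match
iv → no match
v → match

i, iii, v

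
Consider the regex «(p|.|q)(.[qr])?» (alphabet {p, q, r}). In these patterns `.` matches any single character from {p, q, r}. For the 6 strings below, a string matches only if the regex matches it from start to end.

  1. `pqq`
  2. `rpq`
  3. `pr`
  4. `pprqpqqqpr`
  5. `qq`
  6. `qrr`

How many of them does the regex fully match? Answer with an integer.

1 → match
2 → match
3 → no match
4 → no match
5 → no match
6 → match
Total matched: 3

3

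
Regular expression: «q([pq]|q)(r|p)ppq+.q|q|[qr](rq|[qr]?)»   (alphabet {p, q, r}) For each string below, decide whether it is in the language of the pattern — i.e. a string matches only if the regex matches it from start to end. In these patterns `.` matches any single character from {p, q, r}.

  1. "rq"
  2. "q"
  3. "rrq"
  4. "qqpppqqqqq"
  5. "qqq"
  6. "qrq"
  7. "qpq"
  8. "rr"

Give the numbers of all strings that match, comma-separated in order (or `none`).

1, 2, 3, 4, 6, 8

1 → match
2 → match
3 → match
4 → match
5 → no match
6 → match
7 → no match
8 → match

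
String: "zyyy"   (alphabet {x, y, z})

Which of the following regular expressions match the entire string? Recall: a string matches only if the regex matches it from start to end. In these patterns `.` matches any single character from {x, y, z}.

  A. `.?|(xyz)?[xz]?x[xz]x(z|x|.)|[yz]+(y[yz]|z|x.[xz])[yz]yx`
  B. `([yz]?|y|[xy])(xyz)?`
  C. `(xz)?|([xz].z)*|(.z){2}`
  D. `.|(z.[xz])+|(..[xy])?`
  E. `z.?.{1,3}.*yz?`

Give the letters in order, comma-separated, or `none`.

E

A → no match
B → no match
C → no match
D → no match
E → match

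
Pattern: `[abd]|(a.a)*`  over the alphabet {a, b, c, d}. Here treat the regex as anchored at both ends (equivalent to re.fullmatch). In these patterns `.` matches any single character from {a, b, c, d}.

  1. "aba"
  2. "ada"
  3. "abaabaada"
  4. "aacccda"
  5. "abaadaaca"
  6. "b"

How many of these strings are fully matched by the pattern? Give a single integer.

1 → match
2 → match
3 → match
4 → no match
5 → match
6 → match
Total matched: 5

5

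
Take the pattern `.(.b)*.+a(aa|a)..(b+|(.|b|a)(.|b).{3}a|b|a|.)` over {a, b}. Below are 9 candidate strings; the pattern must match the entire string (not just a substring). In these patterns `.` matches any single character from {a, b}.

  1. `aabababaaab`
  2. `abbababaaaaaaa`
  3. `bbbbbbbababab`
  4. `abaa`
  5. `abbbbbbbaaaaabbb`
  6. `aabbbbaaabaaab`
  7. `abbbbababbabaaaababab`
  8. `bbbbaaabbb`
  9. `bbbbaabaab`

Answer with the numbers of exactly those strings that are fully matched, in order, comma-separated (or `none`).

1 → no match
2 → match
3 → no match
4 → no match
5 → match
6 → no match
7 → no match
8 → match
9 → no match

2, 5, 8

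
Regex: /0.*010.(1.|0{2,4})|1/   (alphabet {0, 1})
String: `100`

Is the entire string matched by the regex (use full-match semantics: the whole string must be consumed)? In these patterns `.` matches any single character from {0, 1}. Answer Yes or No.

No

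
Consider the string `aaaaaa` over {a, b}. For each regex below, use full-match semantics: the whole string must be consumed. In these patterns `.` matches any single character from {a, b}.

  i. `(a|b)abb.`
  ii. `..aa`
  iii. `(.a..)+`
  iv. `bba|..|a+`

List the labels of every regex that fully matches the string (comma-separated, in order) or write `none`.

iv

i → no match
ii → no match
iii → no match
iv → match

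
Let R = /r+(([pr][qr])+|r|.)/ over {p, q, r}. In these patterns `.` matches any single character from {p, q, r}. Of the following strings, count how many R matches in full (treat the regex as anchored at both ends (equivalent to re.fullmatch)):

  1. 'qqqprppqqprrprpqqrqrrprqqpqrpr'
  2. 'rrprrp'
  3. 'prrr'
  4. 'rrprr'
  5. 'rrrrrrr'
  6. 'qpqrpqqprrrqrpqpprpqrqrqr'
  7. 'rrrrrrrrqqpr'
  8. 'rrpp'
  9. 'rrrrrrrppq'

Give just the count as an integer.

1 → no match — must start with 'r'
2 → no match
3 → no match — must start with 'r'
4 → no match
5 → match
6 → no match — must start with 'r'
7 → no match
8 → no match
9 → no match
Total matched: 1

1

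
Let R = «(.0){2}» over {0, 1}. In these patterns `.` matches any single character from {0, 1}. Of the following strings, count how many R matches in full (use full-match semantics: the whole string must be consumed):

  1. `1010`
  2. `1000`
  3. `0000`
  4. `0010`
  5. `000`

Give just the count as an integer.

4

1 → match
2 → match
3 → match
4 → match
5 → no match
Total matched: 4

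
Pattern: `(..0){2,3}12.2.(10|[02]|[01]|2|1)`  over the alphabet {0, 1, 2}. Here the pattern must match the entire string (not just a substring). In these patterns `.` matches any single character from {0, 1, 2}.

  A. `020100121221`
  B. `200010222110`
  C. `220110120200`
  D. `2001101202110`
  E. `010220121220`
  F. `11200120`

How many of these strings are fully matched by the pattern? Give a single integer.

4

A → match
B → no match
C → match
D → match
E → match
F → no match
Total matched: 4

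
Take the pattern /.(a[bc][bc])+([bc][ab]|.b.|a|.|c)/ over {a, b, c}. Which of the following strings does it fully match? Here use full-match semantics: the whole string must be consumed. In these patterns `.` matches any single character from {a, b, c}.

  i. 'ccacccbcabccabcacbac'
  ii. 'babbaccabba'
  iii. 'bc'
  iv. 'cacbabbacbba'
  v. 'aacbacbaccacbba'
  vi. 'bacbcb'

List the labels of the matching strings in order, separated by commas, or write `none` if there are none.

i → no match
ii. 'babbaccabba' → match
iii. 'bc' → no match
iv. 'cacbabbacbba' → match
v → match
vi. 'bacbcb' → match

ii, iv, v, vi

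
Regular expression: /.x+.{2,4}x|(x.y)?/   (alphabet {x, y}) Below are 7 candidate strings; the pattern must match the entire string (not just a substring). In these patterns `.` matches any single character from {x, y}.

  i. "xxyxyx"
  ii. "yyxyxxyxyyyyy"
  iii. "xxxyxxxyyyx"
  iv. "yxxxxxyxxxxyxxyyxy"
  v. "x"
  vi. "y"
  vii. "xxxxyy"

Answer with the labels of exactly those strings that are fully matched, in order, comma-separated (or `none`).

i → match
ii → no match
iii → no match
iv → no match
v → no match
vi → no match
vii → no match

i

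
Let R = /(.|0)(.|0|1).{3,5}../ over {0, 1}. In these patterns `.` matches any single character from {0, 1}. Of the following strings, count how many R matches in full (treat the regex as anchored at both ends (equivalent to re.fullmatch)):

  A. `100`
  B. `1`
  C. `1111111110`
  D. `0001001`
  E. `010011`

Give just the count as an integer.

A → no match
B → no match
C → no match
D → match
E → no match
Total matched: 1

1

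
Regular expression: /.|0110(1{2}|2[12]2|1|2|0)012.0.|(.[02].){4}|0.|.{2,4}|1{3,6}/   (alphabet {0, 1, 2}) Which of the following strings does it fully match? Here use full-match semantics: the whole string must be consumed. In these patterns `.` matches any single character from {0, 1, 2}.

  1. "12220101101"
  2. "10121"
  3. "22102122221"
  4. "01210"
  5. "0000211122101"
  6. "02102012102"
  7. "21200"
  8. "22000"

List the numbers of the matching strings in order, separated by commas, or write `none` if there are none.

none

1 → no match
2 → no match
3 → no match
4 → no match
5 → no match
6 → no match
7 → no match
8 → no match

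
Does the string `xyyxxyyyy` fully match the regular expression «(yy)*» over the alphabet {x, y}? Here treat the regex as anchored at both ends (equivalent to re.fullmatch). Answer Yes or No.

No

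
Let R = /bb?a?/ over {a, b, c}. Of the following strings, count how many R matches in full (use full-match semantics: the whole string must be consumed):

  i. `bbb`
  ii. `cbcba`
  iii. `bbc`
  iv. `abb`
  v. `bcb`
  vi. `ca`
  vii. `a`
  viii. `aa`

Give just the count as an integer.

0

i → no match
ii → no match — must start with `b`
iii → no match
iv → no match — must start with `b`
v → no match
vi → no match — must start with `b`
vii → no match — must start with `b`
viii → no match — must start with `b`
Total matched: 0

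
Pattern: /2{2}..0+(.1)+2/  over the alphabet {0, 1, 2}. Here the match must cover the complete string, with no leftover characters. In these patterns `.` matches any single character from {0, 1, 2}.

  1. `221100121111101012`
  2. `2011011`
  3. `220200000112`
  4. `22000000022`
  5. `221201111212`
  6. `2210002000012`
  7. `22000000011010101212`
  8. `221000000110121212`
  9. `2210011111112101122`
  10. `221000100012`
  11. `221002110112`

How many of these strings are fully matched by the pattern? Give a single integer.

5

1 → match
2. `2011011` → no match — must end with `12`
3. `220200000112` → match
4. `22000000022` → no match — must end with `12`
5. `221201111212` → match
6 → no match
7 → match
8 → match
9 → no match — must end with `12`
10. `221000100012` → no match
11. `221002110112` → no match
Total matched: 5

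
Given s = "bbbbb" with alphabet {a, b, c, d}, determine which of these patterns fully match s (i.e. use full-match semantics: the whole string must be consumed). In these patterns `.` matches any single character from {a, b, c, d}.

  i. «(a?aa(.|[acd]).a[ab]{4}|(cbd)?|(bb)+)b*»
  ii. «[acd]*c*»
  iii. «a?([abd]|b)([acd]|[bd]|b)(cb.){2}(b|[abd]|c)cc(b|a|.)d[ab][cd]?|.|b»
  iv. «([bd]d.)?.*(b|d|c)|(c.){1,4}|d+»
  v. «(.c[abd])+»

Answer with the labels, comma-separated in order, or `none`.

i → match
ii → no match
iii → no match
iv → match
v → no match

i, iv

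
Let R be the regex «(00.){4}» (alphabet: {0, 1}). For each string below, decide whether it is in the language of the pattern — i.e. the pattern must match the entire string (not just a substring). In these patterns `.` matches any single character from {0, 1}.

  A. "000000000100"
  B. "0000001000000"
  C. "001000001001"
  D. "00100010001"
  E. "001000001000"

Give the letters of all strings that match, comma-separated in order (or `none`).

C, E

A → no match
B → no match
C → match
D → no match
E → match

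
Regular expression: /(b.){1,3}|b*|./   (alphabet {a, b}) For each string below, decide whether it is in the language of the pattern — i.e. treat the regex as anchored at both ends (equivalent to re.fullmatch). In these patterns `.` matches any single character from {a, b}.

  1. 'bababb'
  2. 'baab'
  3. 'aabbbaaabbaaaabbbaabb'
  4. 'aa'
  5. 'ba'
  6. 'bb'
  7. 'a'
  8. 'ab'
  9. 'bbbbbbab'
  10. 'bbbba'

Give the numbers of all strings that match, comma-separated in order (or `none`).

1 → match
2 → no match
3 → no match
4 → no match
5 → match
6 → match
7 → match
8 → no match
9 → no match
10 → no match

1, 5, 6, 7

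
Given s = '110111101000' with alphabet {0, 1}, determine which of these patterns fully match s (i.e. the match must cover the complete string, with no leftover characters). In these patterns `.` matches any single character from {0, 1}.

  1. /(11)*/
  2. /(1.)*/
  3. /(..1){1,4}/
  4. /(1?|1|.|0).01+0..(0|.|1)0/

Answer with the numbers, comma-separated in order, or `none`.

1 → no match
2 → no match
3 → no match — must end with '1'
4 → match

4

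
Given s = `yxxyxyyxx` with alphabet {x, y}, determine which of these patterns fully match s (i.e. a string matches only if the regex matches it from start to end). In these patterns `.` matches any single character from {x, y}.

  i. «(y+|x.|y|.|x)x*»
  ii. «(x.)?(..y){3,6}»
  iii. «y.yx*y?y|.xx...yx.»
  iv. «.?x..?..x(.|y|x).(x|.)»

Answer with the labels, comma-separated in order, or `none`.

iii

i → no match
ii → no match — must end with `y`
iii → match
iv → no match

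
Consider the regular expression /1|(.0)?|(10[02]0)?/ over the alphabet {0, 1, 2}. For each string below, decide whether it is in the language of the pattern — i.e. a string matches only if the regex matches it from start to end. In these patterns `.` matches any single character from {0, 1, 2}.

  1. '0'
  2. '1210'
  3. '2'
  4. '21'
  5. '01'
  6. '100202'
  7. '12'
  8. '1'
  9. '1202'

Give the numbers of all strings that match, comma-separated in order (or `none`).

1 → no match
2 → no match
3 → no match
4 → no match
5 → no match
6 → no match
7 → no match
8 → match
9 → no match

8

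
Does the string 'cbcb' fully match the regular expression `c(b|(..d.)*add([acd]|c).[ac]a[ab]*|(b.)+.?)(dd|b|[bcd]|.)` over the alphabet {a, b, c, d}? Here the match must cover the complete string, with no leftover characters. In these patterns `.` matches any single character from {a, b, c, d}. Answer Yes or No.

Yes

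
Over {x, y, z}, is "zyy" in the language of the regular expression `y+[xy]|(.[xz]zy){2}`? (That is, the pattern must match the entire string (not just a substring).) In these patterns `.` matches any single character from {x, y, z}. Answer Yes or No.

No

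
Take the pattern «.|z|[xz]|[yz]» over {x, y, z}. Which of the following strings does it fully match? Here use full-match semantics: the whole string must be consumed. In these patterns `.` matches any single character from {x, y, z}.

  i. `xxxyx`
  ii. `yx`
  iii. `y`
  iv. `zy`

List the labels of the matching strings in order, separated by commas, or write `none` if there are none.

iii

i → no match
ii → no match
iii → match
iv → no match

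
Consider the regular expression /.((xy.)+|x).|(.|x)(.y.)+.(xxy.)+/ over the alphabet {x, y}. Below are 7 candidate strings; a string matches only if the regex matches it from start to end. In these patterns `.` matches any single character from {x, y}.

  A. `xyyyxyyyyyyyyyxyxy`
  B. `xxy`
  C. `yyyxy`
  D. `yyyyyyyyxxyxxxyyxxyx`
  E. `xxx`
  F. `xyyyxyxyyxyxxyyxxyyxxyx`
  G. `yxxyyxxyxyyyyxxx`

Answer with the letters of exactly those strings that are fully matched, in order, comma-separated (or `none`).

A → no match
B. `xxy` → match
C. `yyyxy` → no match
D → match
E. `xxx` → match
F → match
G → no match

B, D, E, F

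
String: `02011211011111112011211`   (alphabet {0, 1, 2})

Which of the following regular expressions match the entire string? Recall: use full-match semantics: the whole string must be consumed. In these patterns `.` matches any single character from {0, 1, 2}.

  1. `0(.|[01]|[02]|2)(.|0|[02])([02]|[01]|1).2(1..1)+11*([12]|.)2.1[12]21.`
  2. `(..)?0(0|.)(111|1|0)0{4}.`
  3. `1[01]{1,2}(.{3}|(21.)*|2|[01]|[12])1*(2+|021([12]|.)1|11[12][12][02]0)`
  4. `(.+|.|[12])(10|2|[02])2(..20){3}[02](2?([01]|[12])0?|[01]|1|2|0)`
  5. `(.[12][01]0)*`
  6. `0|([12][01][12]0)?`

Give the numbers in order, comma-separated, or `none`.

1

1 → match
2 → no match
3 → no match — must start with `1`
4 → no match
5 → no match
6 → no match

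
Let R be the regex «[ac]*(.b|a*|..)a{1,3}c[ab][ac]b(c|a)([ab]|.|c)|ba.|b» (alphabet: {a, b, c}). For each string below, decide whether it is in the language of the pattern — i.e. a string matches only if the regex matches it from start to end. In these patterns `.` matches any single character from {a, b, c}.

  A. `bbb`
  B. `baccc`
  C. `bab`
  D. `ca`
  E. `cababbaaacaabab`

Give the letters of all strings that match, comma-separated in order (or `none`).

C

A → no match
B → no match
C → match
D → no match
E → no match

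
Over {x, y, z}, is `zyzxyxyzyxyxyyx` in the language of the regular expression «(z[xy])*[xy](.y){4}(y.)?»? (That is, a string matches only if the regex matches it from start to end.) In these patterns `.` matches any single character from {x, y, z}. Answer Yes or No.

Yes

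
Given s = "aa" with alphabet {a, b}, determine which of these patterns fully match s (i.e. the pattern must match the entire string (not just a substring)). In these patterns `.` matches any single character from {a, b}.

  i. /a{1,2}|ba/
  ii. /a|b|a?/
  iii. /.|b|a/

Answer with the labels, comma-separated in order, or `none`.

i → match
ii → no match
iii → no match

i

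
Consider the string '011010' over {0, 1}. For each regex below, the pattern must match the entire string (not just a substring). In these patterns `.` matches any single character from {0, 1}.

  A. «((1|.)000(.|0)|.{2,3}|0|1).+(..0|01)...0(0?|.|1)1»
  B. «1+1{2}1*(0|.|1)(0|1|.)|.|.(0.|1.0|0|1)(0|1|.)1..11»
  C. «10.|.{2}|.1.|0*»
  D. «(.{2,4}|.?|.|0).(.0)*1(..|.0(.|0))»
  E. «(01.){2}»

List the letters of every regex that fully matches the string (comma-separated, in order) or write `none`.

A → no match — must end with '1'
B → no match
C → no match
D → no match
E → match

E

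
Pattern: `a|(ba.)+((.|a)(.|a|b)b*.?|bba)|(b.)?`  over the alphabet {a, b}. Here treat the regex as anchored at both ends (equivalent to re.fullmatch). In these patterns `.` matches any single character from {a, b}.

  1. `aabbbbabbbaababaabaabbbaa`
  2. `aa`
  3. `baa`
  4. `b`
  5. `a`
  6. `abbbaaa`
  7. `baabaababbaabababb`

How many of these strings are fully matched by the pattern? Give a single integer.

2

1 → no match
2 → no match
3 → no match
4 → no match
5 → match
6 → no match
7 → match
Total matched: 2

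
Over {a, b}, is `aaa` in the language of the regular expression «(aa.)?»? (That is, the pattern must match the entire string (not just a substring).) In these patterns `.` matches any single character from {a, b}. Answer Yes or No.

Yes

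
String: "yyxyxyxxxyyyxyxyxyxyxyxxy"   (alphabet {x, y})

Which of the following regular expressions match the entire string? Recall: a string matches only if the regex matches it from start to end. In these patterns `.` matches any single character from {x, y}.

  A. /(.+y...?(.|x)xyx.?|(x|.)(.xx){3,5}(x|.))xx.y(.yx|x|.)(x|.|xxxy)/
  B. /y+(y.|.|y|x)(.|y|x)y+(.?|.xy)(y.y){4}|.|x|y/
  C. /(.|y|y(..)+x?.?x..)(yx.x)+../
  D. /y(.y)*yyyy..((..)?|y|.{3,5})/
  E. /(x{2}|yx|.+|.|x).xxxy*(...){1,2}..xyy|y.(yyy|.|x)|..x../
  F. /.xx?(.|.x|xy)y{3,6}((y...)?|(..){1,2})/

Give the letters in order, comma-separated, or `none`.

C

A → no match
B → no match
C → match
D → no match
E → no match
F → no match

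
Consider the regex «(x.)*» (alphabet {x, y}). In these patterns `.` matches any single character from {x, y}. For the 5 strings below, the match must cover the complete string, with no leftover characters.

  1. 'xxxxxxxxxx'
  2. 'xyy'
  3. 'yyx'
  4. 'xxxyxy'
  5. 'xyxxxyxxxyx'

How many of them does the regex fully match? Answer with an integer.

2

1. 'xxxxxxxxxx' → match
2. 'xyy' → no match
3. 'yyx' → no match
4. 'xxxyxy' → match
5. 'xyxxxyxxxyx' → no match
Total matched: 2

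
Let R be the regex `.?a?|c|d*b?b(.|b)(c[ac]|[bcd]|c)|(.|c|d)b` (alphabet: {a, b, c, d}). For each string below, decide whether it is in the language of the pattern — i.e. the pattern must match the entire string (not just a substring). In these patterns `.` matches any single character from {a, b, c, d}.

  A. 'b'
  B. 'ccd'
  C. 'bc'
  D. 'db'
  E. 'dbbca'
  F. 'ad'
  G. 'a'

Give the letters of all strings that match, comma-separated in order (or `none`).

A → match
B → no match
C → no match
D → match
E → match
F → no match
G → match

A, D, E, G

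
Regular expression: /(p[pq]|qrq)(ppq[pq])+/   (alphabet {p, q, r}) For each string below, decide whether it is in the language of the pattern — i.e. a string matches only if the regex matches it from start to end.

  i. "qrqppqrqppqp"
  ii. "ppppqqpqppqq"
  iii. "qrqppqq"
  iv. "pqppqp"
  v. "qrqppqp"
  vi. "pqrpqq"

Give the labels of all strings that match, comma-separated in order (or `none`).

iii, iv, v

i → no match
ii → no match
iii → match
iv → match
v → match
vi → no match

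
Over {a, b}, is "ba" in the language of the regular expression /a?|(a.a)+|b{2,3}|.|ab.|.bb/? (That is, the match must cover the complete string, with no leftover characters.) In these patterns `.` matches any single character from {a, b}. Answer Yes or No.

No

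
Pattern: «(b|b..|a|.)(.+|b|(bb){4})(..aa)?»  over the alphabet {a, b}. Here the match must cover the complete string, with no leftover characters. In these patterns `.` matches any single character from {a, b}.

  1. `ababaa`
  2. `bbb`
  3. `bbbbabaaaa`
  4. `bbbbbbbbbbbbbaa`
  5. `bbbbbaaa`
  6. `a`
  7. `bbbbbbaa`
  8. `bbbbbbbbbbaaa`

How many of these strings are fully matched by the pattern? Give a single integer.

7

1. `ababaa` → match
2. `bbb` → match
3. `bbbbabaaaa` → match
4 → match
5. `bbbbbaaa` → match
6. `a` → no match
7. `bbbbbbaa` → match
8 → match
Total matched: 7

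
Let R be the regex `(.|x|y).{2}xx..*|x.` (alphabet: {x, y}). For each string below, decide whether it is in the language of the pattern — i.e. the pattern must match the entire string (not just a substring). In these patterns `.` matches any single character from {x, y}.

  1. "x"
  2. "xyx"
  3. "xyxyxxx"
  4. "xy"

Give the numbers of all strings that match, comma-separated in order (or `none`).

4

1 → no match
2 → no match
3 → no match
4 → match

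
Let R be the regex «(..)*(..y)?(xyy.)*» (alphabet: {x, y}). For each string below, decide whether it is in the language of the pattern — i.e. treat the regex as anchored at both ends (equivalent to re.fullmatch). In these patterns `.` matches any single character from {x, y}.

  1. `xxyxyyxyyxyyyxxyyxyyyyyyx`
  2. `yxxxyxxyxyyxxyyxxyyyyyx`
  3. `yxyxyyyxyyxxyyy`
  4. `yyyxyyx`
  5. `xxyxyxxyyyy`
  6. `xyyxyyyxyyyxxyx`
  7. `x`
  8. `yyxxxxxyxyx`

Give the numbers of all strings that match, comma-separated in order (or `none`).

3, 4, 5

1 → no match
2 → no match
3 → match
4. `yyyxyyx` → match
5. `xxyxyxxyyyy` → match
6 → no match
7. `x` → no match
8. `yyxxxxxyxyx` → no match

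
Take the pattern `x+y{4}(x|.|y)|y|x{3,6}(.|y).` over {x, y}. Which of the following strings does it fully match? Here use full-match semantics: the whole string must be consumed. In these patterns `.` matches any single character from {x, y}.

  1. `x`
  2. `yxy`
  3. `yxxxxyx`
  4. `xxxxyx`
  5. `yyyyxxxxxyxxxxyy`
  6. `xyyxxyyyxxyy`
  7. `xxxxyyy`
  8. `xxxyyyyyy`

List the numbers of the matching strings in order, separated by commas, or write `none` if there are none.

4

1. `x` → no match
2. `yxy` → no match
3. `yxxxxyx` → no match
4. `xxxxyx` → match
5 → no match
6. `xyyxxyyyxxyy` → no match
7. `xxxxyyy` → no match
8. `xxxyyyyyy` → no match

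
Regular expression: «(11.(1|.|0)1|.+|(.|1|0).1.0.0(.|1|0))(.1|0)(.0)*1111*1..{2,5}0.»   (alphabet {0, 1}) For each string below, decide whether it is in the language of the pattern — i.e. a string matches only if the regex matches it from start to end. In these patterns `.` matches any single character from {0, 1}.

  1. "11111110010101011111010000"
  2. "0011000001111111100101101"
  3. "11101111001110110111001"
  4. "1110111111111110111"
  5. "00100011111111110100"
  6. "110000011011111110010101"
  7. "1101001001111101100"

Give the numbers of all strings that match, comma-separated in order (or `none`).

1, 2, 5, 6, 7

1 → match
2 → match
3 → no match
4 → no match
5 → match
6 → match
7 → match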